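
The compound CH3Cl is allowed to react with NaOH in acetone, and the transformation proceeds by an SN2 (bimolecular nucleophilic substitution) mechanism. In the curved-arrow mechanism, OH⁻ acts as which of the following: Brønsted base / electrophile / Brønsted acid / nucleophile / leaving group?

nucleophile

Step 1: Backside attack by OH⁻ on the carbon bearing the chloride: the new C–O bond forms as the C–Cl bond breaks, with Walden inversion at carbon.
OH⁻ donates an electron pair to form a new σ-bond to carbon — it is the nucleophile.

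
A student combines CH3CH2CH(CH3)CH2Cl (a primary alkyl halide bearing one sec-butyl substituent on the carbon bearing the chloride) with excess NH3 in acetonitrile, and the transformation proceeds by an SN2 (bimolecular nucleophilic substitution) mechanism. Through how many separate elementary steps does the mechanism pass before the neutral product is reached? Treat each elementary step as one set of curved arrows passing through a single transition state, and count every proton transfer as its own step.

Step 1: A lone pair on the N of NH3 attacks the α-carbon from the back side while the C–Cl bond breaks; both bonding electrons leave with Cl⁻. The product of this concerted step is an alkylammonium ion.
Step 2: A second equivalent of NH3 removes a proton from the N, giving the neutral product.
Total: 2 elementary steps.

2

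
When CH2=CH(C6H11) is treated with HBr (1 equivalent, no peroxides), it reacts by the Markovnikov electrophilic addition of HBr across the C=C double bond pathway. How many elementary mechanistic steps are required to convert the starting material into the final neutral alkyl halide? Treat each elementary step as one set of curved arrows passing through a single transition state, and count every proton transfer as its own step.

3

Step 1: Protonation of the alkene by HBr: the π bond acts as the nucleophile and picks up H⁺, giving the more stable (Markovnikov) secondary carbocation. The H–Br bond breaks heterolytically, releasing Br⁻.
Step 2: A 1,2-hydride shift from the adjacent cyclohexyl carbon moves the positive charge from the secondary centre to an adjacent carbon, generating a more stable tertiary carbocation.
Step 3: Br⁻ captures the cation: a lone pair on Br⁻ fills the empty p orbital, producing the alkyl halide product.
Total: 3 elementary steps.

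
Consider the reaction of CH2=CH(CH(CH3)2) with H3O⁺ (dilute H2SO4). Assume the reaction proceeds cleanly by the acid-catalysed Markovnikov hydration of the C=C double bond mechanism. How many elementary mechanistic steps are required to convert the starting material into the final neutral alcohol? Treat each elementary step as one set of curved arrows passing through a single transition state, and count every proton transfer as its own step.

4

Step 1: Electrophilic addition begins with the π(C=C) electrons forming a bond to the proton of H3O⁺. Following Markovnikov's rule, the resulting cation is secondary. H2O is released.
Step 2: A 1,2-hydride shift from the adjacent isopropyl carbon moves the positive charge from the secondary centre to an adjacent carbon, generating a more stable tertiary carbocation.
Step 3: A lone pair on the oxygen of H2O attacks the carbocation, forming a C–O bond and an oxonium ion (a protonated alcohol).
Step 4: Deprotonation of the oxonium ion by a water molecule delivers the neutral alcohol and regenerates the acid catalyst.
Total: 4 elementary steps.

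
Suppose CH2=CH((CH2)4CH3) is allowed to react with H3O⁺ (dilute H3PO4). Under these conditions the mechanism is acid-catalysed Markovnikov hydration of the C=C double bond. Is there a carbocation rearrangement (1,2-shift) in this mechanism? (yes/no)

The first-formed carbocation is secondary.
No single 1,2-shift to an adjacent carbon would produce a more-substituted cation than the one already present, so no rearrangement occurs.

no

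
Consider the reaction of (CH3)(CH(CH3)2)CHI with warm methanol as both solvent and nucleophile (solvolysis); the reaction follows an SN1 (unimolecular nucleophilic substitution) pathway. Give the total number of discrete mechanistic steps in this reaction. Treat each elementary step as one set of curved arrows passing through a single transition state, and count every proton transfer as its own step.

4

Step 1: Rate-determining heterolysis of the C–I bond gives I⁻ and a secondary carbocation.
Step 2: A hydride (H with its bonding pair) migrates from the adjacent isopropyl carbon to the cationic centre — a 1,2-hydride shift — upgrading the secondary cation to a tertiary one.
Step 3: CH3OH donates an oxygen lone pair into the empty p orbital of the cation, giving a protonated ether (an oxonium ion).
Step 4: Deprotonation of the oxonium oxygen by solvent methanol yields the neutral ether.
Total: 4 elementary steps.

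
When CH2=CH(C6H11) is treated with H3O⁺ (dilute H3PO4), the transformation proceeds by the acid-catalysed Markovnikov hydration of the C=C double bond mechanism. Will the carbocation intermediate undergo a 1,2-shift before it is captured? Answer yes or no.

The first-formed carbocation is secondary.
The adjacent cyclohexyl carbon already bears 2 other carbon substituents and has a hydrogen to migrate; after a 1,2-hydride shift from that carbon the positive charge sits on a tertiary centre.
Tertiary is more stable than secondary, so the shift occurs.

yes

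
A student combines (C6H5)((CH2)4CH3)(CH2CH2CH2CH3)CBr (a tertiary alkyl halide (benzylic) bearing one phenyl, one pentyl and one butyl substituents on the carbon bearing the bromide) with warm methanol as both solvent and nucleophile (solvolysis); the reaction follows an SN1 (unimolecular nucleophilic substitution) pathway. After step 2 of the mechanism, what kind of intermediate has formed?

Step 1: Unassisted departure of Br⁻ (taking the C–Br bonding pair) generates a tertiary carbocation.
Step 2: Nucleophilic capture: the oxygen of CH3OH bonds to the cationic carbon, producing an oxonium-ion intermediate.
After step 2 the species present is an oxonium ion.

oxonium ion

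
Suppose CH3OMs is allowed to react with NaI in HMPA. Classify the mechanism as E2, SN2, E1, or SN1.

Conditions: a methyl substrate with a strong nucleophile in the polar aprotic solvent HMPA.
These conditions are the textbook signature of the SN2 pathway.
An unhindered substrate with a strong nucleophile in a polar aprotic solvent favours one-step backside displacement.

SN2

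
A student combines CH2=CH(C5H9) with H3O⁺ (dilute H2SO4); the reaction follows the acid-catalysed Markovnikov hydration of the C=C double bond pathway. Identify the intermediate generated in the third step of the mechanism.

oxonium ion

Step 1: Protonation of the alkene by H3O⁺: the π bond acts as the nucleophile and picks up H⁺, giving the more stable (Markovnikov) secondary carbocation. H2O is released.
Step 2: A hydride (H with its bonding pair) migrates from the adjacent cyclopentyl carbon to the cationic centre — a 1,2-hydride shift — upgrading the secondary cation to a tertiary one.
Step 3: Nucleophilic capture of the cation by H2O produces the protonated alcohol (an oxonium ion).
After step 3 the species present is an oxonium ion.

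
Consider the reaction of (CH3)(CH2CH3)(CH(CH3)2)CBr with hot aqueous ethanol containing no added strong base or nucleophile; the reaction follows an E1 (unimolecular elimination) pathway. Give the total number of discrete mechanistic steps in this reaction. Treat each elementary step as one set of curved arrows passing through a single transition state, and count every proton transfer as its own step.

Step 1: Ionisation: the C–Br σ-bond cleaves heterolytically; both bonding electrons depart with Br⁻, leaving a tertiary carbocation at the α-carbon.
(No 1,2-shift: no single shift to an adjacent carbon would give a more stable cation.)
Step 2: Loss of a β-proton to a water (or ethanol) molecule of the solvent: the C–H bonding pair collapses toward the cationic carbon to form the C=C π bond, yielding the alkene.
Total: 2 elementary steps.

2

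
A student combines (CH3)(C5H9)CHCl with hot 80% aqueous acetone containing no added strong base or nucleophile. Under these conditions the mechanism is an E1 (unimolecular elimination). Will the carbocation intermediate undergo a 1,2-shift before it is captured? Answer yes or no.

The first-formed carbocation is secondary.
The adjacent cyclopentyl carbon already bears 2 other carbon substituents and has a hydrogen to migrate; after a 1,2-hydride shift from that carbon the positive charge sits on a tertiary centre.
Tertiary is more stable than secondary, so the shift occurs.

yes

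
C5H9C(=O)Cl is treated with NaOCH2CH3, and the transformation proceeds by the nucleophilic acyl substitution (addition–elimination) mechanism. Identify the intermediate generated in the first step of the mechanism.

tetrahedral intermediate

Step 1: CH3CH2O⁻ adds to the carbonyl carbon; the C=O π electrons shift onto oxygen and a tetrahedral alkoxide intermediate forms.
After step 1 the species present is a tetrahedral intermediate.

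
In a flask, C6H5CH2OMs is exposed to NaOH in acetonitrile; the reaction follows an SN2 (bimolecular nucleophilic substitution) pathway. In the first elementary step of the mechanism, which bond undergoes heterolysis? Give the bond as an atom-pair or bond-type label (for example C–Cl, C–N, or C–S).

C–O

Step 1: OH⁻ attacks the back face of the α-carbon while MsO⁻ departs with the C–O bonding pair — a single concerted displacement through a pentacoordinate transition state.
The bond broken in this step is the C–O bond.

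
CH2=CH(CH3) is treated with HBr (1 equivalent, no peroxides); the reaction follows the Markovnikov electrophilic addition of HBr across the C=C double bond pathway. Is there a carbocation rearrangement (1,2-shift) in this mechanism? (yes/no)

The first-formed carbocation is secondary.
No single 1,2-shift to an adjacent carbon would produce a more-substituted cation than the one already present, so no rearrangement occurs.

no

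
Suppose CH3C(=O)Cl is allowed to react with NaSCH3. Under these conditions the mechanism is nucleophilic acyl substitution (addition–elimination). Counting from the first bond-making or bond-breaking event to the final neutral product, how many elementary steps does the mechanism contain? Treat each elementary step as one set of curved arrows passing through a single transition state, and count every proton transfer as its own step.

Step 1: A lone pair on the S of CH3S⁻ attacks the electrophilic acyl carbon; the π(C=O) electrons move onto oxygen, giving a tetrahedral intermediate.
Step 2: Elimination step: re-formation of the carbonyl π bond drives out Cl⁻, giving the new acyl compound.
Total: 2 elementary steps.

2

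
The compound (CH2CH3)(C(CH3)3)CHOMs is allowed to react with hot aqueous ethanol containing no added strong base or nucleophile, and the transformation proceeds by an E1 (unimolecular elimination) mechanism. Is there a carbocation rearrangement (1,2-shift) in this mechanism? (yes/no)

yes

The first-formed carbocation is secondary.
The adjacent tert-butyl carbon has no hydrogen but bears methyl groups; migration of one methyl with its bonding pair (a 1,2-methyl shift) places the charge on a tertiary centre.
Tertiary is more stable than secondary, so the shift occurs.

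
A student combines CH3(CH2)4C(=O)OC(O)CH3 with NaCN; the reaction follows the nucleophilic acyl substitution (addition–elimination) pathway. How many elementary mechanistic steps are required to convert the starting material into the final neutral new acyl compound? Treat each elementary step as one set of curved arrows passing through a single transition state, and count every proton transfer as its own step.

2

Step 1: CN⁻ adds to the carbonyl carbon; the C=O π electrons shift onto oxygen and a tetrahedral alkoxide intermediate forms.
Step 2: Elimination step: re-formation of the carbonyl π bond drives out CH3CO2⁻, giving the new acyl compound.
Total: 2 elementary steps.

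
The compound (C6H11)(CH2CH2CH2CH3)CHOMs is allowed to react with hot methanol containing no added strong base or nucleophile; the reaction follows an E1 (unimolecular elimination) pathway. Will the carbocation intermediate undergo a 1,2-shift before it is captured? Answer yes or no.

The first-formed carbocation is secondary.
The adjacent cyclohexyl carbon already bears 2 other carbon substituents and has a hydrogen to migrate; after a 1,2-hydride shift from that carbon the positive charge sits on a tertiary centre.
Tertiary is more stable than secondary, so the shift occurs.

yes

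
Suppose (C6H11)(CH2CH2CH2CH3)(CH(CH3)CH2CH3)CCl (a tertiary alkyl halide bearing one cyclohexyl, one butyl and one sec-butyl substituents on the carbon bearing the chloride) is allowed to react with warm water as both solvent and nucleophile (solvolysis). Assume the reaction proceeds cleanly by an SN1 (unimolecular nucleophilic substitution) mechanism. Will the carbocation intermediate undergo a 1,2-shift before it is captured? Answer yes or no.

The first-formed carbocation is tertiary.
No single 1,2-shift to an adjacent carbon would produce a more-substituted cation than the one already present, so no rearrangement occurs.

no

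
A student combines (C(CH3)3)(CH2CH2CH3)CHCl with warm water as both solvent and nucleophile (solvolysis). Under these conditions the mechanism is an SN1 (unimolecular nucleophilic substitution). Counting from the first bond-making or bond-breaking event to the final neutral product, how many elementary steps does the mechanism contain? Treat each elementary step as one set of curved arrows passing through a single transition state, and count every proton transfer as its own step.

Step 1: The C–Cl bond breaks with both electrons going to the chloride; Cl⁻ leaves and a secondary carbocation remains.
Step 2: A 1,2-methyl shift from the adjacent tert-butyl carbon moves the positive charge from the secondary centre to an adjacent carbon, generating a more stable tertiary carbocation.
Step 3: Nucleophilic capture: the oxygen of H2O bonds to the cationic carbon, producing an oxonium-ion intermediate.
Step 4: A second solvent molecule removes the proton on oxygen, giving the neutral alcohol product.
Total: 4 elementary steps.

4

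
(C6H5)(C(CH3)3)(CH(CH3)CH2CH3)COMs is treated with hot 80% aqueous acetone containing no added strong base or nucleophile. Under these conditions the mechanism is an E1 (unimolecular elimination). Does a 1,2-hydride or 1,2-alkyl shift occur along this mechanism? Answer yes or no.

no

The first-formed carbocation is tertiary.
No single 1,2-shift to an adjacent carbon would produce a more-substituted cation than the one already present, so no rearrangement occurs.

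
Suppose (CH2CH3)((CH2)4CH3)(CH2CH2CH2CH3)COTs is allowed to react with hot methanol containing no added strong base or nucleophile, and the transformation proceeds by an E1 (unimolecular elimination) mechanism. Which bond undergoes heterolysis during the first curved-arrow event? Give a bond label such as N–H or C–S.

Step 1: The C–O bond breaks with both electrons going to the tosylate; TsO⁻ leaves and a tertiary carbocation remains.
The bond broken in this step is the C–O bond.

C–O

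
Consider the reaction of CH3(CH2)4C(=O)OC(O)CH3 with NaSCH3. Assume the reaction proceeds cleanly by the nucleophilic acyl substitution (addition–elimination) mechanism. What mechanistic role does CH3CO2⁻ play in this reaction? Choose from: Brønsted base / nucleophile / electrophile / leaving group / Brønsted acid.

Step 2: Collapse of the tetrahedral intermediate: the alkoxide oxygen pushes its lone pair back to re-form C=O while CH3CO2⁻ leaves.
CH3CO2⁻ departs with both electrons of the breaking σ-bond — that is the definition of a leaving group.

leaving group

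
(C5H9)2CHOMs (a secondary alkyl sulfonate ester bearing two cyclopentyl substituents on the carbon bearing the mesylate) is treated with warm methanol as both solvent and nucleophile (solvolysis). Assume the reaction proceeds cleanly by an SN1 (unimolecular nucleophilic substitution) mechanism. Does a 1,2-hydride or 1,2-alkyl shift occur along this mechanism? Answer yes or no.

The first-formed carbocation is secondary.
The adjacent cyclopentyl carbon already bears 2 other carbon substituents and has a hydrogen to migrate; after a 1,2-hydride shift from that carbon the positive charge sits on a tertiary centre.
Tertiary is more stable than secondary, so the shift occurs.

yes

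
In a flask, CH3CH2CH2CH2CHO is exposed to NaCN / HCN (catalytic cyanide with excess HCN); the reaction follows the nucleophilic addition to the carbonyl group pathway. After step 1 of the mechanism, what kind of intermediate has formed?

tetrahedral alkoxide intermediate

Step 1: Nucleophilic addition: CN⁻ adds to the carbonyl carbon, pushing the π(C=O) electron pair onto oxygen and giving a tetrahedral alkoxide.
After step 1 the species present is a tetrahedral alkoxide intermediate.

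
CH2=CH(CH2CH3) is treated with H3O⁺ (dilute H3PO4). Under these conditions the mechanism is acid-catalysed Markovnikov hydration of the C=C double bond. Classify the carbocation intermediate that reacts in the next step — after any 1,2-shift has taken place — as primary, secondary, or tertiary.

Step 1: The π electrons of the C=C bond attack a proton of H3O⁺; Markovnikov addition places the new C–H on the less-substituted alkene carbon, so the positive charge ends up on the more-substituted carbon — a secondary carbocation. H2O is released.
No single 1,2-shift to an adjacent carbon would give a more-substituted cation, so no rearrangement occurs.

secondary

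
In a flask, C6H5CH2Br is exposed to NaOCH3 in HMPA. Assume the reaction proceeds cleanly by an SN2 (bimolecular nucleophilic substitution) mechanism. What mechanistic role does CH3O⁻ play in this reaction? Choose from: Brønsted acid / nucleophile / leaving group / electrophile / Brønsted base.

Step 1: The methoxide nucleophile donates a lone pair from O to the α-carbon in a backside attack; simultaneously the C–Br σ-bond breaks and both of its electrons leave with Br⁻. One concerted step with inversion of configuration.
CH3O⁻ donates an electron pair to form a new σ-bond to carbon — it is the nucleophile.

nucleophile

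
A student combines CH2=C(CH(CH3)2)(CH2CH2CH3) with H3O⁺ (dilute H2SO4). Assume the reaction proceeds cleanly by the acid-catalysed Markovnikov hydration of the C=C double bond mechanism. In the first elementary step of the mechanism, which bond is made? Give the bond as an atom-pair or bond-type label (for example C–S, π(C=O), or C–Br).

Step 1: Electrophilic addition begins with the π(C=C) electrons forming a bond to the proton of H3O⁺. Following Markovnikov's rule, the resulting cation is tertiary. H2O is released.
The bond formed in this step is the C–H bond.

C–H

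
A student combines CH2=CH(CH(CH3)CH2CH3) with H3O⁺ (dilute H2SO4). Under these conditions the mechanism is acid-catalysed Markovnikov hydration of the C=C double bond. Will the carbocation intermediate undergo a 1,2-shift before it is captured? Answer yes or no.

The first-formed carbocation is secondary.
The adjacent sec-butyl carbon already bears 2 other carbon substituents and has a hydrogen to migrate; after a 1,2-hydride shift from that carbon the positive charge sits on a tertiary centre.
Tertiary is more stable than secondary, so the shift occurs.

yes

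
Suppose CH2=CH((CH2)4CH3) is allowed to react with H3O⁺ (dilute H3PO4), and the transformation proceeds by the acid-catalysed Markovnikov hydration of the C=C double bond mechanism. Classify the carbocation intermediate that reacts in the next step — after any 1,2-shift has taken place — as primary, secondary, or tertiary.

secondary

Step 1: The π electrons of the C=C bond attack a proton of H3O⁺; Markovnikov addition places the new C–H on the less-substituted alkene carbon, so the positive charge ends up on the more-substituted carbon — a secondary carbocation. H2O is released.
No single 1,2-shift to an adjacent carbon would give a more-substituted cation, so no rearrangement occurs.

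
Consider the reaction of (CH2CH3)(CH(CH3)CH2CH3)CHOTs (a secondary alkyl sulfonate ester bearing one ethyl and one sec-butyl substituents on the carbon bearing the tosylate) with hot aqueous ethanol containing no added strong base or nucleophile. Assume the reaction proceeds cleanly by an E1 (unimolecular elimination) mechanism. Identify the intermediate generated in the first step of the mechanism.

Step 1: The C–O bond breaks with both electrons going to the tosylate; TsO⁻ leaves and a secondary carbocation remains.
After step 1 the species present is a secondary carbocation.

secondary carbocation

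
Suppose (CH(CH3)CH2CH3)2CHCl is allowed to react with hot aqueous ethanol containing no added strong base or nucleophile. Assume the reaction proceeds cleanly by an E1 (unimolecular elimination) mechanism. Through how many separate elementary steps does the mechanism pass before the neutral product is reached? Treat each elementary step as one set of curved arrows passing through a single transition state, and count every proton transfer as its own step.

Step 1: Unassisted departure of Cl⁻ (taking the C–Cl bonding pair) generates a secondary carbocation.
Step 2: A hydride (H with its bonding pair) migrates from the adjacent sec-butyl carbon to the cationic centre — a 1,2-hydride shift — upgrading the secondary cation to a tertiary one.
Step 3: Loss of a β-proton to a water (or ethanol) molecule of the solvent: the C–H bonding pair collapses toward the cationic carbon to form the C=C π bond, yielding the alkene.
Total: 3 elementary steps.

3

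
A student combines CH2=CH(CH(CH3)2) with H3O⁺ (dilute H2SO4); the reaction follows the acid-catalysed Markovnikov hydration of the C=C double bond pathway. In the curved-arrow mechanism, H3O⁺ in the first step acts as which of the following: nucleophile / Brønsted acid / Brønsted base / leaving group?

Step 1: The π electrons of the C=C bond attack a proton of H3O⁺; Markovnikov addition places the new C–H on the less-substituted alkene carbon, so the positive charge ends up on the more-substituted carbon — a secondary carbocation. H2O is released.
H3O⁺ in the first step donates a proton in a proton-transfer step — a Brønsted acid.

Brønsted acid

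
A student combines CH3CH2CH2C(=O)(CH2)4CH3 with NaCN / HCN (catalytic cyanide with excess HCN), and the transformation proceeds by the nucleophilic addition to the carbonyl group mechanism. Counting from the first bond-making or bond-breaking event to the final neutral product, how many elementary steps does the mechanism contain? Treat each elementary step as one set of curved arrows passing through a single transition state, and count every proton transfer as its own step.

Step 1: A lone pair / filled orbital on CN⁻ attacks the electrophilic carbonyl carbon; the π(C=O) electrons shift onto oxygen, producing a tetrahedral alkoxide intermediate.
Step 2: The alkoxide is protonated in situ by undissociated HCN, yielding a cyanohydrin; the CN⁻ so formed carries on the cycle.
Total: 2 elementary steps.

2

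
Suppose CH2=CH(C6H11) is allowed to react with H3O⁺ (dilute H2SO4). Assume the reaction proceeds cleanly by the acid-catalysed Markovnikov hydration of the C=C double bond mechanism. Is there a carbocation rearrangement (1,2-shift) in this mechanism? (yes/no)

yes

The first-formed carbocation is secondary.
The adjacent cyclohexyl carbon already bears 2 other carbon substituents and has a hydrogen to migrate; after a 1,2-hydride shift from that carbon the positive charge sits on a tertiary centre.
Tertiary is more stable than secondary, so the shift occurs.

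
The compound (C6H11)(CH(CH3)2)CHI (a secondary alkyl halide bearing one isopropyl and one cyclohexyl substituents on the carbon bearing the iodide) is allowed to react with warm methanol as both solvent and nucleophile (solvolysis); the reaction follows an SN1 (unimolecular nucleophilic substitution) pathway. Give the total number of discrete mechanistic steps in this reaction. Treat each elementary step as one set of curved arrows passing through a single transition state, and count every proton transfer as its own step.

Step 1: Rate-determining heterolysis of the C–I bond gives I⁻ and a secondary carbocation.
Step 2: A hydride (H with its bonding pair) migrates from the adjacent isopropyl carbon to the cationic centre — a 1,2-hydride shift — upgrading the secondary cation to a tertiary one.
Step 3: CH3OH donates an oxygen lone pair into the empty p orbital of the cation, giving a protonated ether (an oxonium ion).
Step 4: Proton transfer from the O–H of the oxonium ion to a solvent molecule delivers the neutral ether.
Total: 4 elementary steps.

4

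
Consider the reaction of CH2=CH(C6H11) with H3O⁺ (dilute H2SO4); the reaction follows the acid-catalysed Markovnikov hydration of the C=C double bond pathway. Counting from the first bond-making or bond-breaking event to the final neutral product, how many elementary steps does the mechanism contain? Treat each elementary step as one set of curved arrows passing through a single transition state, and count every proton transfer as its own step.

4

Step 1: The π electrons of the C=C bond attack a proton of H3O⁺; Markovnikov addition places the new C–H on the less-substituted alkene carbon, so the positive charge ends up on the more-substituted carbon — a secondary carbocation. H2O is released.
Step 2: A hydride (H with its bonding pair) migrates from the adjacent cyclohexyl carbon to the cationic centre — a 1,2-hydride shift — upgrading the secondary cation to a tertiary one.
Step 3: Water acts as the nucleophile: an oxygen lone pair bonds to the cationic carbon, giving an oxonium-ion intermediate.
Step 4: Deprotonation of the oxonium ion by a water molecule delivers the neutral alcohol and regenerates the acid catalyst.
Total: 4 elementary steps.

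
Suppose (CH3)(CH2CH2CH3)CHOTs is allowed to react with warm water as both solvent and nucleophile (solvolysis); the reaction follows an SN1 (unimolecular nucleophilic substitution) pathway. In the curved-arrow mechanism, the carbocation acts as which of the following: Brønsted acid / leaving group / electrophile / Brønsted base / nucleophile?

Step 2: A lone pair on the oxygen of H2O attacks the carbocation, forming a new C–O σ-bond and an oxonium ion.
The carbocation accepts an electron pair into an empty or π* orbital — it is the electrophile.

electrophile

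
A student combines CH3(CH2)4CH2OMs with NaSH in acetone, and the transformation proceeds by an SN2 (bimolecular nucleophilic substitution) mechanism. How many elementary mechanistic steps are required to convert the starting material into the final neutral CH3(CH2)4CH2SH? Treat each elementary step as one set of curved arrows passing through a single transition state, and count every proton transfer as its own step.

Step 1: Backside attack by HS⁻ on the carbon bearing the mesylate: the new C–S bond forms as the C–O bond breaks, with Walden inversion at carbon.
Total: 1 elementary step.

1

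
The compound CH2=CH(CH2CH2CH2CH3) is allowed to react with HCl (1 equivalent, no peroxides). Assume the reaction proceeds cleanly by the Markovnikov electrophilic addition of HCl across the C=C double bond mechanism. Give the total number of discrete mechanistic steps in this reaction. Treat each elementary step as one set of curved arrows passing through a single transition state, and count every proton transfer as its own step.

2

Step 1: Electrophilic addition begins with the π(C=C) electrons forming a bond to the proton of HCl. Following Markovnikov's rule, the resulting cation is secondary. The H–Cl bond breaks heterolytically, releasing Cl⁻.
(No 1,2-shift: no single shift to an adjacent carbon would give a more stable cation.)
Step 2: Cl⁻ captures the cation: a lone pair on Cl⁻ fills the empty p orbital, producing the alkyl halide product.
Total: 2 elementary steps.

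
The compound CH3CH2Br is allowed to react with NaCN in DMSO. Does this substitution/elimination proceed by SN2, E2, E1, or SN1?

Conditions: a primary substrate with a strong nucleophile in the polar aprotic solvent DMSO.
These conditions are the textbook signature of the SN2 pathway.
An unhindered substrate with a strong nucleophile in a polar aprotic solvent favours one-step backside displacement.

SN2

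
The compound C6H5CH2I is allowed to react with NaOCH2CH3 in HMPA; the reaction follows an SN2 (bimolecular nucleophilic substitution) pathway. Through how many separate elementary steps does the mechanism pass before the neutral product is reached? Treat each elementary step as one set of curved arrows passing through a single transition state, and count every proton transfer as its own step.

1

Step 1: CH3CH2O⁻ attacks the back face of the α-carbon while I⁻ departs with the C–I bonding pair — a single concerted displacement through a pentacoordinate transition state.
Total: 1 elementary step.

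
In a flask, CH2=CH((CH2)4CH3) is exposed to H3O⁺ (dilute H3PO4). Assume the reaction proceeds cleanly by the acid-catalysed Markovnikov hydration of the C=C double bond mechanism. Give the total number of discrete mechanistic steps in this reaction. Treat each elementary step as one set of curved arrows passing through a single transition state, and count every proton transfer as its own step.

Step 1: Protonation of the alkene by H3O⁺: the π bond acts as the nucleophile and picks up H⁺, giving the more stable (Markovnikov) secondary carbocation. H2O is released.
(No 1,2-shift: no single shift to an adjacent carbon would give a more stable cation.)
Step 2: A lone pair on the oxygen of H2O attacks the carbocation, forming a C–O bond and an oxonium ion (a protonated alcohol).
Step 3: Deprotonation of the oxonium ion by a water molecule delivers the neutral alcohol and regenerates the acid catalyst.
Total: 3 elementary steps.

3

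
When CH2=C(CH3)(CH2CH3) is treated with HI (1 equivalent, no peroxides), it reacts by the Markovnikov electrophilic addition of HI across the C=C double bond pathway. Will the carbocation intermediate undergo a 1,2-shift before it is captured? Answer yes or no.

The first-formed carbocation is tertiary.
No single 1,2-shift to an adjacent carbon would produce a more-substituted cation than the one already present, so no rearrangement occurs.

no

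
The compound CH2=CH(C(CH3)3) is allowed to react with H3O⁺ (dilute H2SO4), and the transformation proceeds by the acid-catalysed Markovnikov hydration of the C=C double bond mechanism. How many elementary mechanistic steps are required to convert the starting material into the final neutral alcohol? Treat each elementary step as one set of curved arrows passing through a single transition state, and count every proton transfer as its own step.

Step 1: Electrophilic addition begins with the π(C=C) electrons forming a bond to the proton of H3O⁺. Following Markovnikov's rule, the resulting cation is secondary. H2O is released.
Step 2: A methyl group with its bonding pair migrates from the adjacent tert-butyl carbon to the cationic centre — a 1,2-methyl shift — upgrading the secondary cation to a tertiary one.
Step 3: Water acts as the nucleophile: an oxygen lone pair bonds to the cationic carbon, giving an oxonium-ion intermediate.
Step 4: H2O removes a proton from the oxonium oxygen, regenerating H3O⁺ and giving the neutral alcohol.
Total: 4 elementary steps.

4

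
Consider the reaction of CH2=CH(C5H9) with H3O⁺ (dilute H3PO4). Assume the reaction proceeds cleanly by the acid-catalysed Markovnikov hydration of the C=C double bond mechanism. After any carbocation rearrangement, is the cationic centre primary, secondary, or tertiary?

tertiary

Step 1: Protonation of the alkene by H3O⁺: the π bond acts as the nucleophile and picks up H⁺, giving the more stable (Markovnikov) secondary carbocation. H2O is released.
Step 2: A 1,2-hydride shift from the adjacent cyclopentyl carbon moves the positive charge from the secondary centre to an adjacent carbon, generating a more stable tertiary carbocation.
The cation rearranges from secondary to tertiary via a 1,2-hydride shift from the adjacent cyclopentyl carbon; the tertiary cation is what reacts next.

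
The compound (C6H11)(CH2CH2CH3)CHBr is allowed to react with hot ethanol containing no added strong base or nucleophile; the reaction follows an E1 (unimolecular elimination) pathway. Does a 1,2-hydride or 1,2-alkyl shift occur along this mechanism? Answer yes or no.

The first-formed carbocation is secondary.
The adjacent cyclohexyl carbon already bears 2 other carbon substituents and has a hydrogen to migrate; after a 1,2-hydride shift from that carbon the positive charge sits on a tertiary centre.
Tertiary is more stable than secondary, so the shift occurs.

yes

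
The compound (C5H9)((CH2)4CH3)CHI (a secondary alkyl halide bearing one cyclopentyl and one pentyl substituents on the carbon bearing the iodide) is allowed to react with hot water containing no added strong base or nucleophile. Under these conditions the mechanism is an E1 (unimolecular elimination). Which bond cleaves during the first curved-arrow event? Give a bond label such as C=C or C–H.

Step 1: The C–I bond breaks with both electrons going to the iodide; I⁻ leaves and a secondary carbocation remains.
The bond broken in this step is the C–I bond.

C–I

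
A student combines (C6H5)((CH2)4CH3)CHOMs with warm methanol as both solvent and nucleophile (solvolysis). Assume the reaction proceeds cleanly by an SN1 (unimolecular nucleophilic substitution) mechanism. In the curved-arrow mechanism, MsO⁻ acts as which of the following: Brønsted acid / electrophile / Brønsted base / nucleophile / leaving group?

leaving group

Step 1: Ionisation: the C–O σ-bond cleaves heterolytically; both bonding electrons depart with MsO⁻, leaving a secondary carbocation at the α-carbon.
MsO⁻ departs with both electrons of the breaking σ-bond — that is the definition of a leaving group.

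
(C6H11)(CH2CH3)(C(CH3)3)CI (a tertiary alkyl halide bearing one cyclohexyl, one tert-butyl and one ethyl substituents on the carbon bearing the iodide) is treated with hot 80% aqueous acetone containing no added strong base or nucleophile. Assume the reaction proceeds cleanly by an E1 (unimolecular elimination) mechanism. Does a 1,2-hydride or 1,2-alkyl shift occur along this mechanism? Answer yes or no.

no

The first-formed carbocation is tertiary.
No single 1,2-shift to an adjacent carbon would produce a more-substituted cation than the one already present, so no rearrangement occurs.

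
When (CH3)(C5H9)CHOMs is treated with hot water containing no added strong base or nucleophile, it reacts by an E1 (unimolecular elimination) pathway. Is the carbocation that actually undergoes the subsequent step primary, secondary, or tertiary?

tertiary

Step 1: Ionisation: the C–O σ-bond cleaves heterolytically; both bonding electrons depart with MsO⁻, leaving a secondary carbocation at the α-carbon.
Step 2: A 1,2-hydride shift from the adjacent cyclopentyl carbon moves the positive charge from the secondary centre to an adjacent carbon, generating a more stable tertiary carbocation.
The cation rearranges from secondary to tertiary via a 1,2-hydride shift from the adjacent cyclopentyl carbon; the tertiary cation is what reacts next.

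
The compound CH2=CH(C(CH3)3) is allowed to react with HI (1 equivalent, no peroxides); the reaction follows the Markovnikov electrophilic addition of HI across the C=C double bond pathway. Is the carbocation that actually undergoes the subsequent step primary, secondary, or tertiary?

Step 1: Protonation of the alkene by HI: the π bond acts as the nucleophile and picks up H⁺, giving the more stable (Markovnikov) secondary carbocation. The H–I bond breaks heterolytically, releasing I⁻.
Step 2: A 1,2-methyl shift from the adjacent tert-butyl carbon moves the positive charge from the secondary centre to an adjacent carbon, generating a more stable tertiary carbocation.
The cation rearranges from secondary to tertiary via a 1,2-methyl shift from the adjacent tert-butyl carbon; the tertiary cation is what reacts next.

tertiary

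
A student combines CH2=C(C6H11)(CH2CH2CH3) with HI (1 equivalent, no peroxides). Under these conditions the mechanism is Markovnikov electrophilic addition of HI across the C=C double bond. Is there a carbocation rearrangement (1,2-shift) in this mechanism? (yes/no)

no

The first-formed carbocation is tertiary.
No single 1,2-shift to an adjacent carbon would produce a more-substituted cation than the one already present, so no rearrangement occurs.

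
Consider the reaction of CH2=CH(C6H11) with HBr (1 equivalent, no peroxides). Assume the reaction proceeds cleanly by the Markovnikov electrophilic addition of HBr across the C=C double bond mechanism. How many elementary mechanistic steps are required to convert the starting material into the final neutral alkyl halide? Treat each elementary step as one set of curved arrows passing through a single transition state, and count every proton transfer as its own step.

Step 1: Electrophilic addition begins with the π(C=C) electrons forming a bond to the proton of HBr. Following Markovnikov's rule, the resulting cation is secondary. The H–Br bond breaks heterolytically, releasing Br⁻.
Step 2: Carbocation rearrangement: a 1,2-hydride shift from the adjacent cyclohexyl carbon converts the initially-formed secondary cation into the more stable tertiary cation.
Step 3: The Br⁻ anion donates a lone pair to the carbocation, forming the new C–Br σ-bond and giving the neutral alkyl halide.
Total: 3 elementary steps.

3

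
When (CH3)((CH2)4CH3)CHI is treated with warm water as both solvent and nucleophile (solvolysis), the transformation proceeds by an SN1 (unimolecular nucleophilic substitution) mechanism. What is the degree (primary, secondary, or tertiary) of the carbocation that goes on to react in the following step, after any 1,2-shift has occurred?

Step 1: The C–I bond breaks with both electrons going to the iodide; I⁻ leaves and a secondary carbocation remains.
No single 1,2-shift to an adjacent carbon would give a more-substituted cation, so no rearrangement occurs.

secondary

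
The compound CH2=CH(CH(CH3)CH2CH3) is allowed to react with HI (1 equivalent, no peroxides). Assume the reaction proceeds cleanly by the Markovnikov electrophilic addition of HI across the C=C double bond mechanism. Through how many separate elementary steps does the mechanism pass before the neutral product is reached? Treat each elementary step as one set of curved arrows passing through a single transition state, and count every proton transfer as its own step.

Step 1: The π electrons of the C=C bond attack a proton of HI; Markovnikov addition places the new C–H on the less-substituted alkene carbon, so the positive charge ends up on the more-substituted carbon — a secondary carbocation. The H–I bond breaks heterolytically, releasing I⁻.
Step 2: Carbocation rearrangement: a 1,2-hydride shift from the adjacent sec-butyl carbon converts the initially-formed secondary cation into the more stable tertiary cation.
Step 3: Nucleophilic attack by I⁻ on the carbocation completes the addition, giving R–I.
Total: 3 elementary steps.

3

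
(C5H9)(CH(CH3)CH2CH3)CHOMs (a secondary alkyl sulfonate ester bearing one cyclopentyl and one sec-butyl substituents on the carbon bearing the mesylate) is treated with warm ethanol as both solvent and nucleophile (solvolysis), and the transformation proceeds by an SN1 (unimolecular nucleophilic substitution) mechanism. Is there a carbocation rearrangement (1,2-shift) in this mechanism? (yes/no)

yes

The first-formed carbocation is secondary.
The adjacent cyclopentyl carbon already bears 2 other carbon substituents and has a hydrogen to migrate; after a 1,2-hydride shift from that carbon the positive charge sits on a tertiary centre.
Tertiary is more stable than secondary, so the shift occurs.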